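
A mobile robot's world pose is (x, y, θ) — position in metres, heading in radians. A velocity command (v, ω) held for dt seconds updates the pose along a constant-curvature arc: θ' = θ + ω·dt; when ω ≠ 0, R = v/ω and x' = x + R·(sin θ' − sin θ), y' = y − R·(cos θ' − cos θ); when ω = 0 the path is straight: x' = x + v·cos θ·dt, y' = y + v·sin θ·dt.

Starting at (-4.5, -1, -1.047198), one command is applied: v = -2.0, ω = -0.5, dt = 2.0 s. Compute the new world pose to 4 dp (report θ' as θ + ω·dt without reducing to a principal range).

(-4.5905, 2.8343, -2.0472)

θ' = -1.0472 + -0.5·2.0 = -2.0472
R = v/ω = -2.0/-0.5 = 4.0000
x' = -4.5 + 4.0000·(sin -2.0472 − sin -1.0472) = -4.5905
y' = -1 − 4.0000·(cos -2.0472 − cos -1.0472) = 2.8343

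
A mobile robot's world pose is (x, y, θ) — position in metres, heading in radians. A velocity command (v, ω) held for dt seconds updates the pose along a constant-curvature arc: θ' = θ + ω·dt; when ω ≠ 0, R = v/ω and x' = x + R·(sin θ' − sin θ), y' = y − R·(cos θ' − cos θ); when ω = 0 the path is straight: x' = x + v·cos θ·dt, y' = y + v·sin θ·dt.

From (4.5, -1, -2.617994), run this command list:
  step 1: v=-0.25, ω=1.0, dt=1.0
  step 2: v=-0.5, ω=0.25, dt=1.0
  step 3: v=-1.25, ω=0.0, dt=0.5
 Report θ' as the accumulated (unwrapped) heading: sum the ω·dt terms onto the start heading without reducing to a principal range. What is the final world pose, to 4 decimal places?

(4.4601, 0.3141, -1.3680)

step 1: θ'=-1.6180 (R=-0.2500) → pose (4.6247, -0.7953, -1.6180)
step 2: θ'=-1.3680 (R=-2.0000) → pose (4.5860, -0.2981, -1.3680)
step 3: θ'=-1.3680 (straight) → pose (4.4601, 0.3141, -1.3680)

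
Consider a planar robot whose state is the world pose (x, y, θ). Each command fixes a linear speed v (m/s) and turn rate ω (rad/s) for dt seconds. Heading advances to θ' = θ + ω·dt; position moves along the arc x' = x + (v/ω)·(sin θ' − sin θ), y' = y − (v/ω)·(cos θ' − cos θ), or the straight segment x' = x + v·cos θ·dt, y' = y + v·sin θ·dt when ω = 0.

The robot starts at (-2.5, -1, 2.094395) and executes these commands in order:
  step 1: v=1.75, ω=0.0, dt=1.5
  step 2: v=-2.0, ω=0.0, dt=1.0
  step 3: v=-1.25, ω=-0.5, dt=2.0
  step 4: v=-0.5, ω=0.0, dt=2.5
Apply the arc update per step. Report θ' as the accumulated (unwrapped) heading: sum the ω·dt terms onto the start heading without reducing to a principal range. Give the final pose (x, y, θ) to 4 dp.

(-3.3292, -3.9660, 1.0944)

step 1: θ'=2.0944 (straight) → pose (-3.8125, 1.2733, 2.0944)
step 2: θ'=2.0944 (straight) → pose (-2.8125, -0.4587, 2.0944)
step 3: θ'=1.0944 (R=2.5000) → pose (-2.7559, -2.8552, 1.0944)
step 4: θ'=1.0944 (straight) → pose (-3.3292, -3.9660, 1.0944)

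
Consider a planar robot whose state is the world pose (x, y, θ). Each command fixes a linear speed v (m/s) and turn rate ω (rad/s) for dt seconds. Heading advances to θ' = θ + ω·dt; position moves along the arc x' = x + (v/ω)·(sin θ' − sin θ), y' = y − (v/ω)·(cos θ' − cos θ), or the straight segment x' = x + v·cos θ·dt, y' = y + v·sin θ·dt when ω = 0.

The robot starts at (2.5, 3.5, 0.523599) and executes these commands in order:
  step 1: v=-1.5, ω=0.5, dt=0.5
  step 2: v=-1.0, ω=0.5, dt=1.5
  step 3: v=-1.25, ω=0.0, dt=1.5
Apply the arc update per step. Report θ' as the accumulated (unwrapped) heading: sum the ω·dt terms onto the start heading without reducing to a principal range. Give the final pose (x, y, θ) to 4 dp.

(1.2151, -0.1612, 1.5236)

step 1: θ'=0.7736 (R=-3.0000) → pose (1.9039, 3.0481, 0.7736)
step 2: θ'=1.5236 (R=-2.0000) → pose (1.3035, 1.7117, 1.5236)
step 3: θ'=1.5236 (straight) → pose (1.2151, -0.1612, 1.5236)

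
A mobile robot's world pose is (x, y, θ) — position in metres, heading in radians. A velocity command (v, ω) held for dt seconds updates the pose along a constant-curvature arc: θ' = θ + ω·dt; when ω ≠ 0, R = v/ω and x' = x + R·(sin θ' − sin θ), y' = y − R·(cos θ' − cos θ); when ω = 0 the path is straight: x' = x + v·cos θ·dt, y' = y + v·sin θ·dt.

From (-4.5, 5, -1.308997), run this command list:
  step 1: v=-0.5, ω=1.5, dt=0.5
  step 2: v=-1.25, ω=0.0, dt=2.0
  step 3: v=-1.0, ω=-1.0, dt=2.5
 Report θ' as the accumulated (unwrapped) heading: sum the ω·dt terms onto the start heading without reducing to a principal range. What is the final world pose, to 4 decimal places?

(-6.3168, 8.3665, -3.0590)

step 1: θ'=-0.5590 (R=-0.3333) → pose (-4.6452, 5.1963, -0.5590)
step 2: θ'=-0.5590 (straight) → pose (-6.7647, 6.5222, -0.5590)
step 3: θ'=-3.0590 (R=1.0000) → pose (-6.3168, 8.3665, -3.0590)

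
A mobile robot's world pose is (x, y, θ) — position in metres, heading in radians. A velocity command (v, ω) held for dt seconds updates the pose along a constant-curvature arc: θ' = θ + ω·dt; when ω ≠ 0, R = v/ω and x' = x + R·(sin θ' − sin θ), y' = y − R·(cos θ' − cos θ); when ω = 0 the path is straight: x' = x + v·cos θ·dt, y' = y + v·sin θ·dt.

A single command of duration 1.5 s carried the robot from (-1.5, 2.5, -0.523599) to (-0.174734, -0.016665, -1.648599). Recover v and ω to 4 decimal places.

Δθ = -1.648599 − -0.523599 = -1.125000
ω = Δθ/dt = -1.125000/1.5 = -0.7500
R = −Δy/(cos θ' − cos θ) = -2.6667
v = R·ω = -2.6667·-0.7500 = 2.0000

v = 2.0000, ω = -0.7500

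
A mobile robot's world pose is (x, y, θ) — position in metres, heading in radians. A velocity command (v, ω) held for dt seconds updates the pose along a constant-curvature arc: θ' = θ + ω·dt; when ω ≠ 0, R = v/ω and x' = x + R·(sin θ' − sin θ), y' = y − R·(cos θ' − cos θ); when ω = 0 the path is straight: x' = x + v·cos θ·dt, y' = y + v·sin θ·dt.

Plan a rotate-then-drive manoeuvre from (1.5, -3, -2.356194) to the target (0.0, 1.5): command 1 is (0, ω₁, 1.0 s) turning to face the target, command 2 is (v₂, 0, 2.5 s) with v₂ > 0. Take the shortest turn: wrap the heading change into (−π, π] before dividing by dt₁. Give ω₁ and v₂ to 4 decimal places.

heading to target = atan2(1.5−-3, 0−1.5) = 1.8925
Δθ = wrap(1.8925 − -2.3562) = -2.0344; ω₁ = Δθ/dt₁ = -2.0344
distance = √((0−1.5)² + (1.5−-3)²) = 4.7434; v₂ = distance/dt₂ = 1.8974

ω₁ = -2.0344, v₂ = 1.8974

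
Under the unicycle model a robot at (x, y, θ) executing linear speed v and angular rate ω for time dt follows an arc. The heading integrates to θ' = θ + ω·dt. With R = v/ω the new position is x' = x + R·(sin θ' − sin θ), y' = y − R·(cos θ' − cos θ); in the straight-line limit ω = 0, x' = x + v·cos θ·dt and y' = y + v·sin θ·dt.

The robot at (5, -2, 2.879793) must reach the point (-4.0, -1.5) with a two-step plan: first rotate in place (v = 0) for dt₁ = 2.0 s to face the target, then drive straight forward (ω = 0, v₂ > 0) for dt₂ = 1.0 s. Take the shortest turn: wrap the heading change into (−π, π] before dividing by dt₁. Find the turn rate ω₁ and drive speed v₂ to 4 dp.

ω₁ = 0.1032, v₂ = 9.0139

heading to target = atan2(-1.5−-2, -4−5) = 3.0861
Δθ = wrap(3.0861 − 2.8798) = 0.2063; ω₁ = Δθ/dt₁ = 0.1032
distance = √((-4−5)² + (-1.5−-2)²) = 9.0139; v₂ = distance/dt₂ = 9.0139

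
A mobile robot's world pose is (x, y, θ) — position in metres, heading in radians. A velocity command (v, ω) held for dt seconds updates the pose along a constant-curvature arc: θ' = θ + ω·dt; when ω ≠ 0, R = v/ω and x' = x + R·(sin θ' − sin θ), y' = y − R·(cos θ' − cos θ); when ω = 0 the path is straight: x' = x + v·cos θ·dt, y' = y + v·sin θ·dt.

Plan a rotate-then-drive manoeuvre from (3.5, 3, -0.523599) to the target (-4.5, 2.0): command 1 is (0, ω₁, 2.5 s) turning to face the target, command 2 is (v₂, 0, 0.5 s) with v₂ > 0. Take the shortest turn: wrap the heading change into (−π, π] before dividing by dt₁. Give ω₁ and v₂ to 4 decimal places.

heading to target = atan2(2−3, -4.5−3.5) = -3.0172
Δθ = wrap(-3.0172 − -0.5236) = -2.4936; ω₁ = Δθ/dt₁ = -0.9975
distance = √((-4.5−3.5)² + (2−3)²) = 8.0623; v₂ = distance/dt₂ = 16.1245

ω₁ = -0.9975, v₂ = 16.1245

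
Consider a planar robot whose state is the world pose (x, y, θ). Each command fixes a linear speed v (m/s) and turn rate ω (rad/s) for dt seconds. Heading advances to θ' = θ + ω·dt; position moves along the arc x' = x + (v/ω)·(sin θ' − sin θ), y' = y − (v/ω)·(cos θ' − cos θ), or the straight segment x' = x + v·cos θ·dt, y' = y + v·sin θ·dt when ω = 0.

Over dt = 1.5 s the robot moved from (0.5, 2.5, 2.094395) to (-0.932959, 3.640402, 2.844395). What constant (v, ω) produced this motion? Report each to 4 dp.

Δθ = 2.844395 − 2.094395 = 0.750000
ω = Δθ/dt = 0.750000/1.5 = 0.5000
R = Δx/(sin θ' − sin θ) = 2.5000
v = R·ω = 2.5000·0.5000 = 1.2500

v = 1.2500, ω = 0.5000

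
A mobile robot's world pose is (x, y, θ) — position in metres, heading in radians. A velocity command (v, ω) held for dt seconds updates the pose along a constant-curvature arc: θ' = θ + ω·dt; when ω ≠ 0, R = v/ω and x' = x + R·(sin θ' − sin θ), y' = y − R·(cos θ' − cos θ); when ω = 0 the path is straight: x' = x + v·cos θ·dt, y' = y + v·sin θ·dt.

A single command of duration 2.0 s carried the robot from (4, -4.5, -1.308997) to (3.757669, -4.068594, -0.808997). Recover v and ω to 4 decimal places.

v = -0.2500, ω = 0.2500

Δθ = -0.808997 − -1.308997 = 0.500000
ω = Δθ/dt = 0.500000/2.0 = 0.2500
R = −Δy/(cos θ' − cos θ) = -1.0000
v = R·ω = -1.0000·0.2500 = -0.2500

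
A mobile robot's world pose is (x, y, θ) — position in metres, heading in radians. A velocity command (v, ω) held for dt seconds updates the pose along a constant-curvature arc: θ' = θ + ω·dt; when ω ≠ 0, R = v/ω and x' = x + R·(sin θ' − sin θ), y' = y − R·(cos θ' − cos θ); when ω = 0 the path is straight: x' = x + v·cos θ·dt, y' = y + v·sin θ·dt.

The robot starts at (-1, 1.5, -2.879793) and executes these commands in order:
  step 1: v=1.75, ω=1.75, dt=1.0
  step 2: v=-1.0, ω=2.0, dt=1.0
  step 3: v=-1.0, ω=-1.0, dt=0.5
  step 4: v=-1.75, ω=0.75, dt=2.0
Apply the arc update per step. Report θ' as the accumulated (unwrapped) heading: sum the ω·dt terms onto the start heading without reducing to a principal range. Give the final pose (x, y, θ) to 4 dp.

step 1: θ'=-1.1298 (R=1.0000) → pose (-1.6455, 0.1072, -1.1298)
step 2: θ'=0.8702 (R=-0.5000) → pose (-2.4799, 0.2161, 0.8702)
step 3: θ'=0.3702 (R=1.0000) → pose (-2.8826, -0.0714, 0.3702)
step 4: θ'=1.8702 (R=-2.3333) → pose (-4.2679, -2.9349, 1.8702)

(-4.2679, -2.9349, 1.8702)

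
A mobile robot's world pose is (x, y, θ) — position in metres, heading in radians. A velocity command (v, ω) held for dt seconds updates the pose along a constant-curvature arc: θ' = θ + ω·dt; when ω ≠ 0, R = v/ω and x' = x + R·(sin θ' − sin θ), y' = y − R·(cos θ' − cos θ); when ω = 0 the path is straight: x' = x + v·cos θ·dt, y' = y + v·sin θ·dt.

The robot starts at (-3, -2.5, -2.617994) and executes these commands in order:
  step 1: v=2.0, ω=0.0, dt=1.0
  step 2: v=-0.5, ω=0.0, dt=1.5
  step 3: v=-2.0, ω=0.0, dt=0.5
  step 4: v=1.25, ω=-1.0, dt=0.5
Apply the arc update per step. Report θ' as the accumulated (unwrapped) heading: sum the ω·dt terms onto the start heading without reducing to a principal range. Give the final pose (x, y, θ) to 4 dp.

step 1: θ'=-2.6180 (straight) → pose (-4.7321, -3.5000, -2.6180)
step 2: θ'=-2.6180 (straight) → pose (-4.0825, -3.1250, -2.6180)
step 3: θ'=-2.6180 (straight) → pose (-3.2165, -2.6250, -2.6180)
step 4: θ'=-3.1180 (R=-1.2500) → pose (-3.8120, -2.7921, -3.1180)

(-3.8120, -2.7921, -3.1180)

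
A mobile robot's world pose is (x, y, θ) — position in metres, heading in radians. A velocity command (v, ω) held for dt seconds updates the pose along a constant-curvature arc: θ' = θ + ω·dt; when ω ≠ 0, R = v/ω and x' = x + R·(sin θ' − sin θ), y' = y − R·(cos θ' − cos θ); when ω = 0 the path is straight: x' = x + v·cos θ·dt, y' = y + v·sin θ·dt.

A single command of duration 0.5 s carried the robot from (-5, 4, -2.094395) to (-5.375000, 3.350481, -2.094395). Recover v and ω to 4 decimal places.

Δθ = -2.094395 − -2.094395 = 0.000000
ω = Δθ/dt = 0.000000/0.5 = 0.0000
ω = 0 → v = (Δx·cos θ + Δy·sin θ)/dt = 1.5000

v = 1.5000, ω = 0.0000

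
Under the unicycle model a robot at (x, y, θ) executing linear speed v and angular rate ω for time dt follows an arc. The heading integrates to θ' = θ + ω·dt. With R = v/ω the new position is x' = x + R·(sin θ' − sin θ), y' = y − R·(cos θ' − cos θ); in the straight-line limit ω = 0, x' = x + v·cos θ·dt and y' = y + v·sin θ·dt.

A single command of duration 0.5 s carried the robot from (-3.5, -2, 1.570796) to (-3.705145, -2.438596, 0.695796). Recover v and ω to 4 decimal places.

v = -1.0000, ω = -1.7500

Δθ = 0.695796 − 1.570796 = -0.875000
ω = Δθ/dt = -0.875000/0.5 = -1.7500
R = −Δy/(cos θ' − cos θ) = 0.5714
v = R·ω = 0.5714·-1.7500 = -1.0000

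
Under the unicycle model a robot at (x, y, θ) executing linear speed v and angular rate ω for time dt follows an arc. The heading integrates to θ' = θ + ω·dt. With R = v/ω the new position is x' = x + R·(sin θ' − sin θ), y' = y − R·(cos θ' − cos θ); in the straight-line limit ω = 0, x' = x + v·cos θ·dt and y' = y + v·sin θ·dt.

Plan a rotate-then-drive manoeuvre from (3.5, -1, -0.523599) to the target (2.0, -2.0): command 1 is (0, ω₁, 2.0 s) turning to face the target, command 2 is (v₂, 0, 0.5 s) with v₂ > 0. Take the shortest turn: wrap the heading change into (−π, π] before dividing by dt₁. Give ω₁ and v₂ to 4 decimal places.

ω₁ = -1.0150, v₂ = 3.6056

heading to target = atan2(-2−-1, 2−3.5) = -2.5536
Δθ = wrap(-2.5536 − -0.5236) = -2.0300; ω₁ = Δθ/dt₁ = -1.0150
distance = √((2−3.5)² + (-2−-1)²) = 1.8028; v₂ = distance/dt₂ = 3.6056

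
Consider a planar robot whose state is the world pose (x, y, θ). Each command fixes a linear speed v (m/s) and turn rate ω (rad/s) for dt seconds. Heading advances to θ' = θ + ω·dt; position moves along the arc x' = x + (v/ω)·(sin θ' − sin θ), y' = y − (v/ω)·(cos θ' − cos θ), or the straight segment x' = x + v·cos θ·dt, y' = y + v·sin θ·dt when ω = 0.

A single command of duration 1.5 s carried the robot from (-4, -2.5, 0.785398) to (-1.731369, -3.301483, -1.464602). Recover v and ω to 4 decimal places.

v = 2.0000, ω = -1.5000

Δθ = -1.464602 − 0.785398 = -2.250000
ω = Δθ/dt = -2.250000/1.5 = -1.5000
R = Δx/(sin θ' − sin θ) = -1.3333
v = R·ω = -1.3333·-1.5000 = 2.0000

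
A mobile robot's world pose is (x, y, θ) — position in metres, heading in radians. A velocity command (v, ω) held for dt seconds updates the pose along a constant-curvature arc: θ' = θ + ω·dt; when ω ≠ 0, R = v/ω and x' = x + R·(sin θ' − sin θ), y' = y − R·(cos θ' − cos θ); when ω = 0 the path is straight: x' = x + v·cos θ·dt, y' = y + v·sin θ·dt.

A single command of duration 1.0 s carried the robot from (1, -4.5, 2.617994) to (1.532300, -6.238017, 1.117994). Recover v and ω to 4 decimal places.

Δθ = 1.117994 − 2.617994 = -1.500000
ω = Δθ/dt = -1.500000/1.0 = -1.5000
R = −Δy/(cos θ' − cos θ) = 1.3333
v = R·ω = 1.3333·-1.5000 = -2.0000

v = -2.0000, ω = -1.5000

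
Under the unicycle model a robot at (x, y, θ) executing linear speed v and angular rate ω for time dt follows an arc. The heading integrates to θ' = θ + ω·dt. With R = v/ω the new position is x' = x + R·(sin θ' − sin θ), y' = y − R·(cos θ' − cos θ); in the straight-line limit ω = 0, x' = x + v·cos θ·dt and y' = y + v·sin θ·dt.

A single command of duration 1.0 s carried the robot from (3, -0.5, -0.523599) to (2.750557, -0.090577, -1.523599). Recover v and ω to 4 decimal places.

v = -0.5000, ω = -1.0000

Δθ = -1.523599 − -0.523599 = -1.000000
ω = Δθ/dt = -1.000000/1.0 = -1.0000
R = −Δy/(cos θ' − cos θ) = 0.5000
v = R·ω = 0.5000·-1.0000 = -0.5000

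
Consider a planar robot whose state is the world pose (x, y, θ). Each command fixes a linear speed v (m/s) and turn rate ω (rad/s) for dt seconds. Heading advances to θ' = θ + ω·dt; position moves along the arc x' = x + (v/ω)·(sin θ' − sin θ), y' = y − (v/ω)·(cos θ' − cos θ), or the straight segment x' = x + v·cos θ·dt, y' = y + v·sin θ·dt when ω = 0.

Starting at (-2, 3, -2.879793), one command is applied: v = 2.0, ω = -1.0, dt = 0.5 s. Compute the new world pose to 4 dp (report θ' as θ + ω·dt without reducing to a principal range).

(-2.9895, 2.9883, -3.3798)

θ' = -2.8798 + -1.0·0.5 = -3.3798
R = v/ω = 2.0/-1.0 = -2.0000
x' = -2 + -2.0000·(sin -3.3798 − sin -2.8798) = -2.9895
y' = 3 − -2.0000·(cos -3.3798 − cos -2.8798) = 2.9883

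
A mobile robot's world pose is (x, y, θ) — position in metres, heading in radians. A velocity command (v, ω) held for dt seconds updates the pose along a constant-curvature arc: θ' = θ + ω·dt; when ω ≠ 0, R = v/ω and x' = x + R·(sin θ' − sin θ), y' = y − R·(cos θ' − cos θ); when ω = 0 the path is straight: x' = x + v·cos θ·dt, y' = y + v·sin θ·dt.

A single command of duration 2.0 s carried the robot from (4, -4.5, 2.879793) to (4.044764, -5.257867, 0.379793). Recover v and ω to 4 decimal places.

Δθ = 0.379793 − 2.879793 = -2.500000
ω = Δθ/dt = -2.500000/2.0 = -1.2500
R = −Δy/(cos θ' − cos θ) = 0.4000
v = R·ω = 0.4000·-1.2500 = -0.5000

v = -0.5000, ω = -1.2500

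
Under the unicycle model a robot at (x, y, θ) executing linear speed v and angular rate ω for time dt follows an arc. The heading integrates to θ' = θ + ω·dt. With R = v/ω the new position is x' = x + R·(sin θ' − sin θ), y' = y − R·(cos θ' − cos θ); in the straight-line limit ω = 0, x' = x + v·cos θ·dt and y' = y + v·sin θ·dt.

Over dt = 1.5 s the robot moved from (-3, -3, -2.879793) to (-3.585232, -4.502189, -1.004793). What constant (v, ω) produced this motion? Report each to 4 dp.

Δθ = -1.004793 − -2.879793 = 1.875000
ω = Δθ/dt = 1.875000/1.5 = 1.2500
R = −Δy/(cos θ' − cos θ) = 1.0000
v = R·ω = 1.0000·1.2500 = 1.2500

v = 1.2500, ω = 1.2500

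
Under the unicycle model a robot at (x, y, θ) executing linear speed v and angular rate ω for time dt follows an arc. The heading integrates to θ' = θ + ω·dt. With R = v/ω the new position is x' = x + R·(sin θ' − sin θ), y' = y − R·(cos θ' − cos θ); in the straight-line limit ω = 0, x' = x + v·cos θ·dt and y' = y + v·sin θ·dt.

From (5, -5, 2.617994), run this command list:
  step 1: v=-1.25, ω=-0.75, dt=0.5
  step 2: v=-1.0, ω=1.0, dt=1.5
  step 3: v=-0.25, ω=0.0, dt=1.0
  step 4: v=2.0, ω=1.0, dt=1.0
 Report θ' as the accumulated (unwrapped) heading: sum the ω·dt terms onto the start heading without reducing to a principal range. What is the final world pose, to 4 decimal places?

step 1: θ'=2.2430 (R=1.6667) → pose (5.4708, -5.4055, 2.2430)
step 2: θ'=3.7430 (R=-1.0000) → pose (6.8190, -5.6074, 3.7430)
step 3: θ'=3.7430 (straight) → pose (7.0251, -5.4659, 3.7430)
step 4: θ'=4.7430 (R=2.0000) → pose (6.1577, -7.1762, 4.7430)

(6.1577, -7.1762, 4.7430)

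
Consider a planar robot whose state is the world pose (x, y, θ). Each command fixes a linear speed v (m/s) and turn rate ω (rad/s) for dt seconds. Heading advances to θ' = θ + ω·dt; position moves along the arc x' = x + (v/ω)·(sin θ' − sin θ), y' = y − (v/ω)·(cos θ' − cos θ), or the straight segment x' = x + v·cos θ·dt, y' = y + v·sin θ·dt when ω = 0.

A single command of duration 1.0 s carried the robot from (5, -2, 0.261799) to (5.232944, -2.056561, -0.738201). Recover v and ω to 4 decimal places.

v = 0.2500, ω = -1.0000

Δθ = -0.738201 − 0.261799 = -1.000000
ω = Δθ/dt = -1.000000/1.0 = -1.0000
R = Δx/(sin θ' − sin θ) = -0.2500
v = R·ω = -0.2500·-1.0000 = 0.2500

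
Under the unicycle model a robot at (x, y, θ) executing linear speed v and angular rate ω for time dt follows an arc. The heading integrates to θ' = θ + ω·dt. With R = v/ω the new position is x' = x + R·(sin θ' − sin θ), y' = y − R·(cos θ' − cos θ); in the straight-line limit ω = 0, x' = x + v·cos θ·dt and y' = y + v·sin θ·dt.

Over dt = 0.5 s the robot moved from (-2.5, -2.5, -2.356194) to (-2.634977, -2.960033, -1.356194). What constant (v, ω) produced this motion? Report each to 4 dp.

Δθ = -1.356194 − -2.356194 = 1.000000
ω = Δθ/dt = 1.000000/0.5 = 2.0000
R = −Δy/(cos θ' − cos θ) = 0.5000
v = R·ω = 0.5000·2.0000 = 1.0000

v = 1.0000, ω = 2.0000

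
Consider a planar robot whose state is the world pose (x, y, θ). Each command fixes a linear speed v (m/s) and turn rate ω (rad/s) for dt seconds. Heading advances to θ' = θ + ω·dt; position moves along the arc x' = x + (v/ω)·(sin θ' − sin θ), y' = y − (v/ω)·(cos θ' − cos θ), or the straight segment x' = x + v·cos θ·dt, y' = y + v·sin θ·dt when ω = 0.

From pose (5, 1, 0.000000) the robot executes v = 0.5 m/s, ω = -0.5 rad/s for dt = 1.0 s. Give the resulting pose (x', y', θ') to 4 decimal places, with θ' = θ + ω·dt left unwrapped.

(5.4794, 0.8776, -0.5000)

θ' = 0.0000 + -0.5·1.0 = -0.5000
R = v/ω = 0.5/-0.5 = -1.0000
x' = 5 + -1.0000·(sin -0.5000 − sin 0.0000) = 5.4794
y' = 1 − -1.0000·(cos -0.5000 − cos 0.0000) = 0.8776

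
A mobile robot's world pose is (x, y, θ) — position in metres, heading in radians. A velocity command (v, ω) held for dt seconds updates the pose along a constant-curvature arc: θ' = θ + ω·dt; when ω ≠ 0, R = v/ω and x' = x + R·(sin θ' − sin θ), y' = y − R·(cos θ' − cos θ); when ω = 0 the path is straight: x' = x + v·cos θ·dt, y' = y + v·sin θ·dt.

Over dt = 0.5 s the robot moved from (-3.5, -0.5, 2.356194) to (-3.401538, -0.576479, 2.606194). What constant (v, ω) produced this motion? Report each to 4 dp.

v = -0.2500, ω = 0.5000

Δθ = 2.606194 − 2.356194 = 0.250000
ω = Δθ/dt = 0.250000/0.5 = 0.5000
R = Δx/(sin θ' − sin θ) = -0.5000
v = R·ω = -0.5000·0.5000 = -0.2500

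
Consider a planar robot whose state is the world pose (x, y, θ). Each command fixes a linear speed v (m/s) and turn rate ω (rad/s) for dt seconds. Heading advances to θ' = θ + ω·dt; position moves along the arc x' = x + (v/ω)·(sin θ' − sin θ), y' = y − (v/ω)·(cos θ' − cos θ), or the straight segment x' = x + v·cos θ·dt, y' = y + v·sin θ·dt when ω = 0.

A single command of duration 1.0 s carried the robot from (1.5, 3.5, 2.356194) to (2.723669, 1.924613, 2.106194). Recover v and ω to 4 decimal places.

Δθ = 2.106194 − 2.356194 = -0.250000
ω = Δθ/dt = -0.250000/1.0 = -0.2500
R = −Δy/(cos θ' − cos θ) = 8.0000
v = R·ω = 8.0000·-0.2500 = -2.0000

v = -2.0000, ω = -0.2500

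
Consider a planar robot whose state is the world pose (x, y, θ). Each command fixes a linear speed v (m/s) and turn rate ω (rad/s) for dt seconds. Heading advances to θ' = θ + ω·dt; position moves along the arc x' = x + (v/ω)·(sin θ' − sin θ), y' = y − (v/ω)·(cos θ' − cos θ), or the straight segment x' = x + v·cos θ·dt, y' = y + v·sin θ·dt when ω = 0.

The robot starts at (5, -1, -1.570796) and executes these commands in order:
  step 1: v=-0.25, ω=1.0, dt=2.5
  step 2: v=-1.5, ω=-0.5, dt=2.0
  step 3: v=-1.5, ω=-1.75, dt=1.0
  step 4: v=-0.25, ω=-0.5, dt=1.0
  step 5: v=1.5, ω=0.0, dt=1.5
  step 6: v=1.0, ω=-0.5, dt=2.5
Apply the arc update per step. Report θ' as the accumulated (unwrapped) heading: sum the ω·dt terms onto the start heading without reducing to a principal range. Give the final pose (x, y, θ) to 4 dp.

step 1: θ'=0.9292 (R=-0.2500) → pose (4.5497, -0.8504, 0.9292)
step 2: θ'=-0.0708 (R=3.0000) → pose (1.9341, -2.0475, -0.0708)
step 3: θ'=-1.8208 (R=0.8571) → pose (1.1642, -0.9804, -1.8208)
step 4: θ'=-2.3208 (R=0.5000) → pose (1.2828, -0.7633, -2.3208)
step 5: θ'=-2.3208 (straight) → pose (-0.2509, -2.4096, -2.3208)
step 6: θ'=-3.5708 (R=-2.0000) → pose (-2.5465, -2.8649, -3.5708)

(-2.5465, -2.8649, -3.5708)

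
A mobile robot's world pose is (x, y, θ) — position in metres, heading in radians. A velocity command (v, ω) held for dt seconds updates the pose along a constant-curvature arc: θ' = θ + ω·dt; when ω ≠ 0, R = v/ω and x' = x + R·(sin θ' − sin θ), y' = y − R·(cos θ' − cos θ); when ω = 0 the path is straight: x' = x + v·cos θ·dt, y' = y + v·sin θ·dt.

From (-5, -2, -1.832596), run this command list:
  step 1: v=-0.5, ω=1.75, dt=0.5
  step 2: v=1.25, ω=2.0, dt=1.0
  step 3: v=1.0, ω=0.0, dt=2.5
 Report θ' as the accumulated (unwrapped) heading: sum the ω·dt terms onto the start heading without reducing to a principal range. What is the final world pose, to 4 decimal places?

step 1: θ'=-0.9576 (R=-0.2857) → pose (-5.0423, -1.7616, -0.9576)
step 2: θ'=1.0424 (R=0.6250) → pose (-3.9914, -1.7170, 1.0424)
step 3: θ'=1.0424 (straight) → pose (-2.7311, 0.4420, 1.0424)

(-2.7311, 0.4420, 1.0424)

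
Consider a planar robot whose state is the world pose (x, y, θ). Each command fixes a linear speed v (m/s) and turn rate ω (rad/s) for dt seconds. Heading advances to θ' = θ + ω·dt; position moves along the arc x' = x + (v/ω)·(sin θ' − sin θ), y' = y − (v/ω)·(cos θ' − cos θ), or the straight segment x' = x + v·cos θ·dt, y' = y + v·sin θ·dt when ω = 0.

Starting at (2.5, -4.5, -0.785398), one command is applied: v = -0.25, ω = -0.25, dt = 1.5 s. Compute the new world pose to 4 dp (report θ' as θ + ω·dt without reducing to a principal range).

θ' = -0.7854 + -0.25·1.5 = -1.1604
R = v/ω = -0.25/-0.25 = 1.0000
x' = 2.5 + 1.0000·(sin -1.1604 − sin -0.7854) = 2.2901
y' = -4.5 − 1.0000·(cos -1.1604 − cos -0.7854) = -4.1919

(2.2901, -4.1919, -1.1604)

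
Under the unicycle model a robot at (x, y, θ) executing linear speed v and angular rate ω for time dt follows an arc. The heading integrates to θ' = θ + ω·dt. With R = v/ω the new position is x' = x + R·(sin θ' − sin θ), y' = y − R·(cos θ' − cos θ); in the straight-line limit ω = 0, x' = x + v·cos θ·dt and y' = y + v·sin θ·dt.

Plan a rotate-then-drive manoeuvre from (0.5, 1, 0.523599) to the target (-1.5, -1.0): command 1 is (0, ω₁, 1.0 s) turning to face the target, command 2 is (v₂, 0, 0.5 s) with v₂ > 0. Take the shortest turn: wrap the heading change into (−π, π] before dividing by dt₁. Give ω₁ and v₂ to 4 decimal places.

ω₁ = -2.8798, v₂ = 5.6569

heading to target = atan2(-1−1, -1.5−0.5) = -2.3562
Δθ = wrap(-2.3562 − 0.5236) = -2.8798; ω₁ = Δθ/dt₁ = -2.8798
distance = √((-1.5−0.5)² + (-1−1)²) = 2.8284; v₂ = distance/dt₂ = 5.6569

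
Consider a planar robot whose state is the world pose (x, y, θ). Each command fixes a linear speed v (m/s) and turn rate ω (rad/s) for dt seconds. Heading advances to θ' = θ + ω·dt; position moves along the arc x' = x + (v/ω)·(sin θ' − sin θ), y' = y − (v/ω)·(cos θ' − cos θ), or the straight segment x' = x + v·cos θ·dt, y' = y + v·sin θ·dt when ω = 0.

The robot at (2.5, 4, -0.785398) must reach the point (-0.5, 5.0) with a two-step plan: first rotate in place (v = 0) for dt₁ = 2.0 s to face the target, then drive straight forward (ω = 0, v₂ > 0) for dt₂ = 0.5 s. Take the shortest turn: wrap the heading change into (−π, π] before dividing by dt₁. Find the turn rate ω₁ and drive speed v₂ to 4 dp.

heading to target = atan2(5−4, -0.5−2.5) = 2.8198
Δθ = wrap(2.8198 − -0.7854) = -2.6779; ω₁ = Δθ/dt₁ = -1.3390
distance = √((-0.5−2.5)² + (5−4)²) = 3.1623; v₂ = distance/dt₂ = 6.3246

ω₁ = -1.3390, v₂ = 6.3246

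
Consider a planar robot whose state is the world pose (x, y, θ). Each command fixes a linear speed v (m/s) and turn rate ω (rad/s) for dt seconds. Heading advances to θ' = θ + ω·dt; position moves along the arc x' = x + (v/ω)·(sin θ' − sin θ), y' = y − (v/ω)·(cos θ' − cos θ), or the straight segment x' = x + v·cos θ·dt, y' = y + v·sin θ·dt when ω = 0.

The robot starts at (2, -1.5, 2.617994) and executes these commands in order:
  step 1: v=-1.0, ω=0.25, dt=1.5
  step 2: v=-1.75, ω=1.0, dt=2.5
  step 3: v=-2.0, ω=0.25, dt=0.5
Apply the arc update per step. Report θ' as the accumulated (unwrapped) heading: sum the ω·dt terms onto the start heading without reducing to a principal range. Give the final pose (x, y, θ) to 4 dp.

step 1: θ'=2.9930 (R=-4.0000) → pose (3.4078, -1.9918, 2.9930)
step 2: θ'=5.4930 (R=-1.7500) → pose (4.9102, 0.9704, 5.4930)
step 3: θ'=5.6180 (R=-8.0000) → pose (4.1640, 1.6351, 5.6180)

(4.1640, 1.6351, 5.6180)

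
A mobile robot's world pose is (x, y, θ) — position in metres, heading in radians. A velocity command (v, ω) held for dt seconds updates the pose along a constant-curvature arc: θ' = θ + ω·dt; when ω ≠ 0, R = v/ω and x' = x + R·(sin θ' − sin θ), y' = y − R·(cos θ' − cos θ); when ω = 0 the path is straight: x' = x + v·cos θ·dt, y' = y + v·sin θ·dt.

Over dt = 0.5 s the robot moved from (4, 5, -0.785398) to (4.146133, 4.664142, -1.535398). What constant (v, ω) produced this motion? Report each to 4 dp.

v = 0.7500, ω = -1.5000

Δθ = -1.535398 − -0.785398 = -0.750000
ω = Δθ/dt = -0.750000/0.5 = -1.5000
R = −Δy/(cos θ' − cos θ) = -0.5000
v = R·ω = -0.5000·-1.5000 = 0.7500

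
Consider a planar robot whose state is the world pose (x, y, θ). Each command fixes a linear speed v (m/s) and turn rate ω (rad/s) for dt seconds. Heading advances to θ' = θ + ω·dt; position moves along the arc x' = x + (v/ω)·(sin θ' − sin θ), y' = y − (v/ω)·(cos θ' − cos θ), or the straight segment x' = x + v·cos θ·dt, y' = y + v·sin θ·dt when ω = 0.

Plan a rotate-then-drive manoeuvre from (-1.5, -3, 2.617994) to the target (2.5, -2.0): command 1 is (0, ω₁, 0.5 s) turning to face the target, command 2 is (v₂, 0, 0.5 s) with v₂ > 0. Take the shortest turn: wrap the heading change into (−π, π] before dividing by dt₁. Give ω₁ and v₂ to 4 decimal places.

ω₁ = -4.7460, v₂ = 8.2462

heading to target = atan2(-2−-3, 2.5−-1.5) = 0.2450
Δθ = wrap(0.2450 − 2.6180) = -2.3730; ω₁ = Δθ/dt₁ = -4.7460
distance = √((2.5−-1.5)² + (-2−-3)²) = 4.1231; v₂ = distance/dt₂ = 8.2462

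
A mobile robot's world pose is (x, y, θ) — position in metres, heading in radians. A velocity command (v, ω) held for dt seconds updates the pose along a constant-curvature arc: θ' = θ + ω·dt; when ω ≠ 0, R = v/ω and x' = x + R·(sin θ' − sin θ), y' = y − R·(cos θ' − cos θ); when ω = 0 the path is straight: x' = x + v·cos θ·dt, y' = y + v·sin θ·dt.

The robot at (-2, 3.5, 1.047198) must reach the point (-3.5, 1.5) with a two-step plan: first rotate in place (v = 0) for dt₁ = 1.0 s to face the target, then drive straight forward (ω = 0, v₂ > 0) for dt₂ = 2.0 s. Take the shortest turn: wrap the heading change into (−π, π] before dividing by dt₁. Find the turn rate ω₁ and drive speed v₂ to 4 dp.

ω₁ = 3.0217, v₂ = 1.2500

heading to target = atan2(1.5−3.5, -3.5−-2) = -2.2143
Δθ = wrap(-2.2143 − 1.0472) = 3.0217; ω₁ = Δθ/dt₁ = 3.0217
distance = √((-3.5−-2)² + (1.5−3.5)²) = 2.5000; v₂ = distance/dt₂ = 1.2500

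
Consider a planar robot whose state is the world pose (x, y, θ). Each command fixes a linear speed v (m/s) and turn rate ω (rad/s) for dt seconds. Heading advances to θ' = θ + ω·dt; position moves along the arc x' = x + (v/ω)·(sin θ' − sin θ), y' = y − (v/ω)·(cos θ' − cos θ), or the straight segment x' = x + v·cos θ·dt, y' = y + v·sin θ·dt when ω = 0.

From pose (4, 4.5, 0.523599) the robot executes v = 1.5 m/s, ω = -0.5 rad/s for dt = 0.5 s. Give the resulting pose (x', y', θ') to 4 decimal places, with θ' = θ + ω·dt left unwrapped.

(4.6894, 4.7903, 0.2736)

θ' = 0.5236 + -0.5·0.5 = 0.2736
R = v/ω = 1.5/-0.5 = -3.0000
x' = 4 + -3.0000·(sin 0.2736 − sin 0.5236) = 4.6894
y' = 4.5 − -3.0000·(cos 0.2736 − cos 0.5236) = 4.7903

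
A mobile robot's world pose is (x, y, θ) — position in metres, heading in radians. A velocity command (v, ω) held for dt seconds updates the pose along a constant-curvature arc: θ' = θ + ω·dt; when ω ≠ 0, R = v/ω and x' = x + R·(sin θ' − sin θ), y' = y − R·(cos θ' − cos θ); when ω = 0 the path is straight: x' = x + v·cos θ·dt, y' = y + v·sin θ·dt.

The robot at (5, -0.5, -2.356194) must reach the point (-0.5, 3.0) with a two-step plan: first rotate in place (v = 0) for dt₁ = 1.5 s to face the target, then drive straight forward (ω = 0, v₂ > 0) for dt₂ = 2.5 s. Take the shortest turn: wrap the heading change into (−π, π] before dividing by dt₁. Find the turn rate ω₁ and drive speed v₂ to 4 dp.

heading to target = atan2(3−-0.5, -0.5−5) = 2.5749
Δθ = wrap(2.5749 − -2.3562) = -1.3521; ω₁ = Δθ/dt₁ = -0.9014
distance = √((-0.5−5)² + (3−-0.5)²) = 6.5192; v₂ = distance/dt₂ = 2.6077

ω₁ = -0.9014, v₂ = 2.6077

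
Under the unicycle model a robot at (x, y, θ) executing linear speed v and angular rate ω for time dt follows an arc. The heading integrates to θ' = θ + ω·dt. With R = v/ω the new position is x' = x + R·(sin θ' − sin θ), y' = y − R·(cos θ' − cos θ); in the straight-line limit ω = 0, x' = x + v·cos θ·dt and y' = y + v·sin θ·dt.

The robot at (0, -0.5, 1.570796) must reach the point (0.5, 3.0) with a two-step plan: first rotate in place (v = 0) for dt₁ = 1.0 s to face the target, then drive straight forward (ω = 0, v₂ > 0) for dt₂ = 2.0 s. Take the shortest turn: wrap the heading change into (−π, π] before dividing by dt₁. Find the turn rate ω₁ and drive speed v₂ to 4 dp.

ω₁ = -0.1419, v₂ = 1.7678

heading to target = atan2(3−-0.5, 0.5−0) = 1.4289
Δθ = wrap(1.4289 − 1.5708) = -0.1419; ω₁ = Δθ/dt₁ = -0.1419
distance = √((0.5−0)² + (3−-0.5)²) = 3.5355; v₂ = distance/dt₂ = 1.7678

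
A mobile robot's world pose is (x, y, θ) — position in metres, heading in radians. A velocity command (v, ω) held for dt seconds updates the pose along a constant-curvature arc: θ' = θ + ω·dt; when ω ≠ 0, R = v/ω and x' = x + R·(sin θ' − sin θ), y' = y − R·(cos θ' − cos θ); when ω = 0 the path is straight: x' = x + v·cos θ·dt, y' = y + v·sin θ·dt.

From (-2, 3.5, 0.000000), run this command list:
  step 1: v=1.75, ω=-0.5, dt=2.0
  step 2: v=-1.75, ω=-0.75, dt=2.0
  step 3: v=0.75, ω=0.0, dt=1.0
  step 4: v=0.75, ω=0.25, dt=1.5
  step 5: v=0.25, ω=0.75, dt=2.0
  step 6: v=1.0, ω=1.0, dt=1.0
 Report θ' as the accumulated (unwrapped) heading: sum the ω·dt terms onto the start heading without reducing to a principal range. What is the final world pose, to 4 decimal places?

(1.1955, 3.1823, 0.3750)

step 1: θ'=-1.0000 (R=-3.5000) → pose (0.9451, 1.8911, -1.0000)
step 2: θ'=-2.5000 (R=2.3333) → pose (1.5121, 5.0211, -2.5000)
step 3: θ'=-2.5000 (straight) → pose (0.9113, 4.5722, -2.5000)
step 4: θ'=-2.1250 (R=3.0000) → pose (0.1557, 3.7476, -2.1250)
step 5: θ'=-0.6250 (R=0.3333) → pose (0.2442, 3.3019, -0.6250)
step 6: θ'=0.3750 (R=1.0000) → pose (1.1955, 3.1823, 0.3750)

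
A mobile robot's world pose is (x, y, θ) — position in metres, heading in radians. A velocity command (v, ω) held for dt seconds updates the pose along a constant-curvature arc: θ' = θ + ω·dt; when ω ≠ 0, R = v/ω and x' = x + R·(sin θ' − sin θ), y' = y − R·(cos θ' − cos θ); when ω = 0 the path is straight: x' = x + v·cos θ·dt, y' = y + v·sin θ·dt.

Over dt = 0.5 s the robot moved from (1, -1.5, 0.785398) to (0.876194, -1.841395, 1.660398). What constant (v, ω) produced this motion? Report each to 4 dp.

v = -0.7500, ω = 1.7500

Δθ = 1.660398 − 0.785398 = 0.875000
ω = Δθ/dt = 0.875000/0.5 = 1.7500
R = −Δy/(cos θ' − cos θ) = -0.4286
v = R·ω = -0.4286·1.7500 = -0.7500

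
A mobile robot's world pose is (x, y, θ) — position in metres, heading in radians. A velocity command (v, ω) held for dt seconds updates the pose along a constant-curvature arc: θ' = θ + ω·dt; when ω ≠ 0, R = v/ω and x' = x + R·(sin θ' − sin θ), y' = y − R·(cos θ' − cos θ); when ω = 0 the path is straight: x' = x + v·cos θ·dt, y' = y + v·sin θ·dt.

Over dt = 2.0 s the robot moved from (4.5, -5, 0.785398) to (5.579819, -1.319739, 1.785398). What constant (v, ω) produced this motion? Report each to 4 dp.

v = 2.0000, ω = 0.5000

Δθ = 1.785398 − 0.785398 = 1.000000
ω = Δθ/dt = 1.000000/2.0 = 0.5000
R = −Δy/(cos θ' − cos θ) = 4.0000
v = R·ω = 4.0000·0.5000 = 2.0000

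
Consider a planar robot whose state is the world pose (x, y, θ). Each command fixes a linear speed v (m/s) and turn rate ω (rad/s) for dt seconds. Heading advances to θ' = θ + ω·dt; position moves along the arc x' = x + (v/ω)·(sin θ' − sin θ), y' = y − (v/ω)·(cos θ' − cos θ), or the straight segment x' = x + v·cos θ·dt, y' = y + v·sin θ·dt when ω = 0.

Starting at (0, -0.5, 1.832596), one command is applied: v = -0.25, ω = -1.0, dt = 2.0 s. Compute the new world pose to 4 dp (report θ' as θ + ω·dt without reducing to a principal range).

(-0.2831, -0.8112, -0.1674)

θ' = 1.8326 + -1.0·2.0 = -0.1674
R = v/ω = -0.25/-1.0 = 0.2500
x' = 0 + 0.2500·(sin -0.1674 − sin 1.8326) = -0.2831
y' = -0.5 − 0.2500·(cos -0.1674 − cos 1.8326) = -0.8112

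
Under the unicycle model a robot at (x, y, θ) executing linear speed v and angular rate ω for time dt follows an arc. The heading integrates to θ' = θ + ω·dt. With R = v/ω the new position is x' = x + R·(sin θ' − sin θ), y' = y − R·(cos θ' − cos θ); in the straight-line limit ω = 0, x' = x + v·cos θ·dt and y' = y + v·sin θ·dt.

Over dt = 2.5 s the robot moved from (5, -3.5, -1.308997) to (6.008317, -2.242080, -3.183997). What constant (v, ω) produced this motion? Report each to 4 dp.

v = -0.7500, ω = -0.7500

Δθ = -3.183997 − -1.308997 = -1.875000
ω = Δθ/dt = -1.875000/2.5 = -0.7500
R = −Δy/(cos θ' − cos θ) = 1.0000
v = R·ω = 1.0000·-0.7500 = -0.7500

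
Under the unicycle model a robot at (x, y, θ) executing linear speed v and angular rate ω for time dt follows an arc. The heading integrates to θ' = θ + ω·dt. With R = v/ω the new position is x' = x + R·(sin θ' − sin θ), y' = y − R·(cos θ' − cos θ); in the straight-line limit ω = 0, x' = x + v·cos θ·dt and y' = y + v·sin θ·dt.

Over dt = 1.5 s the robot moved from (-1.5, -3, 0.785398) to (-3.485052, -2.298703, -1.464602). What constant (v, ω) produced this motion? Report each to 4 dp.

Δθ = -1.464602 − 0.785398 = -2.250000
ω = Δθ/dt = -2.250000/1.5 = -1.5000
R = Δx/(sin θ' − sin θ) = 1.1667
v = R·ω = 1.1667·-1.5000 = -1.7500

v = -1.7500, ω = -1.5000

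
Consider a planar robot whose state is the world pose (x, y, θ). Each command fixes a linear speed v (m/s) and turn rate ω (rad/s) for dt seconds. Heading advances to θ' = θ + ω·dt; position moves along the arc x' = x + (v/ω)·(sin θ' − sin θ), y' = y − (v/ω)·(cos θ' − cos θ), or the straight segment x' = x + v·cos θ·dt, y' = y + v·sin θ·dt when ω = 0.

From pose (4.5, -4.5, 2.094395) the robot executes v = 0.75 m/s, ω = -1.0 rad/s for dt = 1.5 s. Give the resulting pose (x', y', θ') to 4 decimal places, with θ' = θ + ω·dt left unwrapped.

θ' = 2.0944 + -1.0·1.5 = 0.5944
R = v/ω = 0.75/-1.0 = -0.7500
x' = 4.5 + -0.7500·(sin 0.5944 − sin 2.0944) = 4.7295
y' = -4.5 − -0.7500·(cos 0.5944 − cos 2.0944) = -3.5036

(4.7295, -3.5036, 0.5944)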